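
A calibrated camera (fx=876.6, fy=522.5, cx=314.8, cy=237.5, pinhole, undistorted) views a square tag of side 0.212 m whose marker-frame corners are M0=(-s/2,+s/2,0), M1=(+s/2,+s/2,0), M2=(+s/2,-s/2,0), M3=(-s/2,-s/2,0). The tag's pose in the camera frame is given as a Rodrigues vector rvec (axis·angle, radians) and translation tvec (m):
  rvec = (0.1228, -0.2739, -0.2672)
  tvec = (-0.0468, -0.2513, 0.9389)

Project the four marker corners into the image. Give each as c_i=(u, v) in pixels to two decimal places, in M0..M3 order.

c0=(202.18, 169.72) c1=(383.85, 142.17) c2=(338.57, 27.11) c3=(147.52, 48.85)

Intrinsics K: fx=876.6, fy=522.5, cx=314.8, cy=237.5
Marker side s = 0.212 m; corners in marker frame (Z=0):
  M0 = (-0.1060, +0.1060, 0)
  M1 = (+0.1060, +0.1060, 0)
  M2 = (+0.1060, -0.1060, 0)
  M3 = (-0.1060, -0.1060, 0)
rvec = (0.1228, -0.2739, -0.2672), |rvec| = θ = 0.40187 rad = 23.025°
Rodrigues: sinθ=0.39114, 1−cosθ=0.07967; R = I + sinθ·[k]× + (1−cosθ)·[k]×²:
    [+0.92777 +0.24347 -0.28277]
    [-0.27666 +0.95734 -0.08342]
    [+0.25040 +0.15562 +0.95555]
t = (-0.0468, -0.2513, 0.9389) m
M0: Pc = R·M0+t = (-0.11934, -0.12050, +0.92885); u = 876.6·(-0.11934)/0.92885 + 314.8 = 202.1778, v = 522.5·(-0.12050)/0.92885 + 237.5 = 169.7184
M1: Pc = R·M1+t = (+0.07735, -0.17915, +0.98194); u = 876.6·(+0.07735)/0.98194 + 314.8 = 383.8539, v = 522.5·(-0.17915)/0.98194 + 237.5 = 142.1736
M2: Pc = R·M2+t = (+0.02574, -0.38210, +0.94895); u = 876.6·(+0.02574)/0.94895 + 314.8 = 338.5735, v = 522.5·(-0.38210)/0.94895 + 237.5 = 27.1095
M3: Pc = R·M3+t = (-0.17095, -0.32345, +0.89586); u = 876.6·(-0.17095)/0.89586 + 314.8 = 147.5236, v = 522.5·(-0.32345)/0.89586 + 237.5 = 48.8504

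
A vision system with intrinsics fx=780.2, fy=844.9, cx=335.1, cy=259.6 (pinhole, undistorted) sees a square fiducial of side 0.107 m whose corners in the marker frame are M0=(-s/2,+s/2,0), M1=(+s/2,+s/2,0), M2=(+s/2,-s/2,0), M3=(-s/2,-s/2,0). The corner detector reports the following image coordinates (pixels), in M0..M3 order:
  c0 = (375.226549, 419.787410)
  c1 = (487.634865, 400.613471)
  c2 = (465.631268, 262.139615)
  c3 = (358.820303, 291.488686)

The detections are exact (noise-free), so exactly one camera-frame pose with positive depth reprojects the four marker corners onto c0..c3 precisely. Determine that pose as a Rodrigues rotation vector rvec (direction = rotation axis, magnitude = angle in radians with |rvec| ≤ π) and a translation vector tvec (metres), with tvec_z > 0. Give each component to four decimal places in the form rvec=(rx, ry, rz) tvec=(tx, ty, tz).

rvec=(-0.1877, 0.5750, -0.1927) tvec=(0.0724, 0.0660, 0.6705)

Intrinsics K: fx=780.2, fy=844.9, cx=335.1, cy=259.6
Marker side s = 0.107 m; corners in marker frame (Z=0):
  M0 = (-0.0535, +0.0535, 0)
  M1 = (+0.0535, +0.0535, 0)
  M2 = (+0.0535, -0.0535, 0)
  M3 = (-0.0535, -0.0535, 0)
Detected image corners:
  c0 = (375.226549, 419.787410) px
  c1 = (487.634865, 400.613471) px
  c2 = (465.631268, 262.139615) px
  c3 = (358.820303, 291.488686) px
Planar DLT: solve 8×8 A·h = b for H (H[2,2]=1):
  H  [+696.97982 +34.36361 +419.38038]
  H  [-493.84171 +1127.33562 +342.79193]
  H  [-0.77503 -0.34146 +1.00000]
B = K⁻¹H; ‖b₁‖=1.491393, ‖b₂‖=1.491393; λ = 2/(‖b₁‖+‖b₂‖) = 0.670514, sign → tz>0 ⇒ λ=+0.670514
r₁ = λ·B[:,0] = (+0.82220,-0.23224,-0.51967); r₂ = λ·B[:,1] = (+0.12787,+0.96500,-0.22895)
r₃ = r₁×r₂ = (+0.55466,+0.12179,+0.82312); SVD([r₁ r₂ r₃]) → R = UVᵀ:
  R  [+0.82220 +0.12787 +0.55466]
  R  [-0.23224 +0.96500 +0.12179]
  R  [-0.51967 -0.22895 +0.82312]
t = (+0.07243, +0.06602, +0.67051) m
tr R = 2.610315; θ = arccos((tr R − 1)/2) = 0.634855 rad = 36.375°
axis k = ((R−Rᵀ)₃₂, (R−Rᵀ)₁₃, (R−Rᵀ)₂₁) / (2 sinθ) = (-0.295709, +0.905749, -0.303604)
rvec = θ·k = (-0.187733, +0.575019, -0.192744)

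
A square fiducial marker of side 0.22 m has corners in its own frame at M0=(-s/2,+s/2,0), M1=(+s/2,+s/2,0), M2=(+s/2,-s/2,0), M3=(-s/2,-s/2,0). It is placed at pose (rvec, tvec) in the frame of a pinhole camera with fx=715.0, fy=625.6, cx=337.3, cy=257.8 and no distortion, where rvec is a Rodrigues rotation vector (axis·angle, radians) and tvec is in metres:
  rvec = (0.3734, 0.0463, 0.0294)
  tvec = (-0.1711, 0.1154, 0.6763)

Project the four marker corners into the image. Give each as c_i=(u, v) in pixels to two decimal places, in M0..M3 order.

Intrinsics K: fx=715.0, fy=625.6, cx=337.3, cy=257.8
Marker side s = 0.22 m; corners in marker frame (Z=0):
  M0 = (-0.1100, +0.1100, 0)
  M1 = (+0.1100, +0.1100, 0)
  M2 = (+0.1100, -0.1100, 0)
  M3 = (-0.1100, -0.1100, 0)
rvec = (0.3734, 0.0463, 0.0294), |rvec| = θ = 0.37741 rad = 21.624°
Rodrigues: sinθ=0.36851, 1−cosθ=0.07038; R = I + sinθ·[k]× + (1−cosθ)·[k]×²:
    [+0.99851 -0.02016 +0.05063]
    [+0.03725 +0.93068 -0.36393]
    [-0.03978 +0.36527 +0.93005]
t = (-0.1711, 0.1154, 0.6763) m
M0: Pc = R·M0+t = (-0.28315, +0.21368, +0.72086); u = 715.0·(-0.28315)/0.72086 + 337.3 = 56.4457, v = 625.6·(+0.21368)/0.72086 + 257.8 = 443.2417
M1: Pc = R·M1+t = (-0.06348, +0.22187, +0.71210); u = 715.0·(-0.06348)/0.71210 + 337.3 = 273.5602, v = 625.6·(+0.22187)/0.71210 + 257.8 = 452.7203
M2: Pc = R·M2+t = (-0.05905, +0.01712, +0.63174); u = 715.0·(-0.05905)/0.63174 + 337.3 = 270.4732, v = 625.6·(+0.01712)/0.63174 + 257.8 = 274.7558
M3: Pc = R·M3+t = (-0.27872, +0.00893, +0.64050); u = 715.0·(-0.27872)/0.64050 + 337.3 = 26.1607, v = 625.6·(+0.00893)/0.64050 + 257.8 = 266.5199

c0=(56.45, 443.24) c1=(273.56, 452.72) c2=(270.47, 274.76) c3=(26.16, 266.52)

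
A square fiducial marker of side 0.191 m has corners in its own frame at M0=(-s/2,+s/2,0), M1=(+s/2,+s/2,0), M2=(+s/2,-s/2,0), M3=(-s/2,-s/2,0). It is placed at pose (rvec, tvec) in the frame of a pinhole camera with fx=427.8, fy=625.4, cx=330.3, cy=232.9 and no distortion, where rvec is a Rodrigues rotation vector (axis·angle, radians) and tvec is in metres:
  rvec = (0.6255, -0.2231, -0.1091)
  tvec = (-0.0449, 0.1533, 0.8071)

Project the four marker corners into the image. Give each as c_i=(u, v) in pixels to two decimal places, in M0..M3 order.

Intrinsics K: fx=427.8, fy=625.4, cx=330.3, cy=232.9
Marker side s = 0.191 m; corners in marker frame (Z=0):
  M0 = (-0.0955, +0.0955, 0)
  M1 = (+0.0955, +0.0955, 0)
  M2 = (+0.0955, -0.0955, 0)
  M3 = (-0.0955, -0.0955, 0)
rvec = (0.6255, -0.2231, -0.1091), |rvec| = θ = 0.67300 rad = 38.560°
Rodrigues: sinθ=0.62333, 1−cosθ=0.21804; R = I + sinθ·[k]× + (1−cosθ)·[k]×²:
    [+0.97031 +0.03387 -0.23949]
    [-0.16823 +0.80592 -0.56762]
    [+0.17378 +0.59106 +0.78769]
t = (-0.0449, 0.1533, 0.8071) m
M0: Pc = R·M0+t = (-0.13433, +0.24633, +0.84695); u = 427.8·(-0.13433)/0.84695 + 330.3 = 262.4490, v = 625.4·(+0.24633)/0.84695 + 232.9 = 414.7944
M1: Pc = R·M1+t = (+0.05100, +0.21420, +0.88014); u = 427.8·(+0.05100)/0.88014 + 330.3 = 355.0884, v = 625.4·(+0.21420)/0.88014 + 232.9 = 385.1029
M2: Pc = R·M2+t = (+0.04453, +0.06027, +0.76725); u = 427.8·(+0.04453)/0.76725 + 330.3 = 355.1288, v = 625.4·(+0.06027)/0.76725 + 232.9 = 282.0264
M3: Pc = R·M3+t = (-0.14080, +0.09240, +0.73406); u = 427.8·(-0.14080)/0.73406 + 330.3 = 248.2441, v = 625.4·(+0.09240)/0.73406 + 232.9 = 311.6233

c0=(262.45, 414.79) c1=(355.09, 385.10) c2=(355.13, 282.03) c3=(248.24, 311.62)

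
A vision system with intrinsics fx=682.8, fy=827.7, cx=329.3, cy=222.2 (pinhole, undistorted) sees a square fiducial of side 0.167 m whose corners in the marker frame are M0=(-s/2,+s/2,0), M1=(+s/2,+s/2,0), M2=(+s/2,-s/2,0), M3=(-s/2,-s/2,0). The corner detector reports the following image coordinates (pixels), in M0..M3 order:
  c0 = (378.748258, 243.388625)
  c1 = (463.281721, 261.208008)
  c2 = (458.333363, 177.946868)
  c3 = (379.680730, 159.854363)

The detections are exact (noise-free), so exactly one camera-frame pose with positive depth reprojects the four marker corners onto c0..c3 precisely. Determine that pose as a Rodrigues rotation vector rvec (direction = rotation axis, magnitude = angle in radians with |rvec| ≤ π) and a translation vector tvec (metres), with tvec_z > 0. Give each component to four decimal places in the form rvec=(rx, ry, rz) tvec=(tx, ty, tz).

rvec=(-0.6105, -0.2005, 0.1206) tvec=(0.1779, -0.0210, 1.3343)

Intrinsics K: fx=682.8, fy=827.7, cx=329.3, cy=222.2
Marker side s = 0.167 m; corners in marker frame (Z=0):
  M0 = (-0.0835, +0.0835, 0)
  M1 = (+0.0835, +0.0835, 0)
  M2 = (+0.0835, -0.0835, 0)
  M3 = (-0.0835, -0.0835, 0)
Detected image corners:
  c0 = (378.748258, 243.388625) px
  c1 = (463.281721, 261.208008) px
  c2 = (458.333363, 177.946868) px
  c3 = (379.680730, 159.854363) px
Planar DLT: solve 8×8 A·h = b for H (H[2,2]=1):
  H  [+535.45953 -170.25098 +420.35999]
  H  [+131.37599 +407.90125 +209.17186]
  H  [+0.11313 -0.43437 +1.00000]
B = K⁻¹H; ‖b₁‖=0.749441, ‖b₂‖=0.749441; λ = 2/(‖b₁‖+‖b₂‖) = 1.334327, sign → tz>0 ⇒ λ=+1.334327
r₁ = λ·B[:,0] = (+0.97359,+0.17127,+0.15096); r₂ = λ·B[:,1] = (-0.05318,+0.81317,-0.57959)
r₃ = r₁×r₂ = (-0.22202,+0.55626,+0.80080); SVD([r₁ r₂ r₃]) → R = UVᵀ:
  R  [+0.97359 -0.05318 -0.22202]
  R  [+0.17127 +0.81317 +0.55626]
  R  [+0.15096 -0.57959 +0.80080]
t = (+0.17795, -0.02100, +1.33433) m
tr R = 2.587561; θ = arccos((tr R − 1)/2) = 0.653796 rad = 37.460°
axis k = ((R−Rᵀ)₃₂, (R−Rᵀ)₁₃, (R−Rᵀ)₂₁) / (2 sinθ) = (-0.933777, -0.306618, +0.184513)
rvec = θ·k = (-0.610500, -0.200466, +0.120634)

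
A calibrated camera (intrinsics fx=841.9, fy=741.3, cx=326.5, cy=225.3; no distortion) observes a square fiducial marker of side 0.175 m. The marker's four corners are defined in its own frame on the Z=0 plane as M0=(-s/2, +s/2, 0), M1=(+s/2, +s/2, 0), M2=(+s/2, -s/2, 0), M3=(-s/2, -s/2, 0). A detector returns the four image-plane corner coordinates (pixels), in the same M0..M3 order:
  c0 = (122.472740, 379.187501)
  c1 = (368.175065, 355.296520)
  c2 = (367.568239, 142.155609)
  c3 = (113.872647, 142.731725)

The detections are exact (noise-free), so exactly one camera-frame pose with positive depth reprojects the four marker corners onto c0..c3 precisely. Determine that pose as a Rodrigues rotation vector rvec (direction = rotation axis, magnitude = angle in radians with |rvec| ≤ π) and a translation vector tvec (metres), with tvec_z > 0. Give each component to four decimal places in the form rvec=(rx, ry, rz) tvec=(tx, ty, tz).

rvec=(0.0964, -0.3544, -0.0248) tvec=(-0.0524, 0.0239, 0.5736)

Intrinsics K: fx=841.9, fy=741.3, cx=326.5, cy=225.3
Marker side s = 0.175 m; corners in marker frame (Z=0):
  M0 = (-0.0875, +0.0875, 0)
  M1 = (+0.0875, +0.0875, 0)
  M2 = (+0.0875, -0.0875, 0)
  M3 = (-0.0875, -0.0875, 0)
Detected image corners:
  c0 = (122.472740, 379.187501) px
  c1 = (368.175065, 355.296520) px
  c2 = (367.568239, 142.155609) px
  c3 = (113.872647, 142.731725) px
Planar DLT: solve 8×8 A·h = b for H (H[2,2]=1):
  H  [+1572.80850 +66.85975 +249.63328]
  H  [+82.50927 +1324.84139 +256.21052]
  H  [+0.60201 +0.17182 +1.00000]
B = K⁻¹H; ‖b₁‖=1.743499, ‖b₂‖=1.743499; λ = 2/(‖b₁‖+‖b₂‖) = 0.573559, sign → tz>0 ⇒ λ=+0.573559
r₁ = λ·B[:,0] = (+0.93760,-0.04110,+0.34529); r₂ = λ·B[:,1] = (+0.00733,+0.99510,+0.09855)
r₃ = r₁×r₂ = (-0.34765,-0.08987,+0.93331); SVD([r₁ r₂ r₃]) → R = UVᵀ:
  R  [+0.93760 +0.00733 -0.34765]
  R  [-0.04110 +0.99510 -0.08987]
  R  [+0.34529 +0.09855 +0.93331]
t = (-0.05237, +0.02392, +0.57356) m
tr R = 2.866011; θ = arccos((tr R − 1)/2) = 0.368120 rad = 21.092°
axis k = ((R−Rᵀ)₃₂, (R−Rᵀ)₁₃, (R−Rᵀ)₂₁) / (2 sinθ) = (+0.261798, -0.962774, -0.067292)
rvec = θ·k = (+0.096373, -0.354417, -0.024772)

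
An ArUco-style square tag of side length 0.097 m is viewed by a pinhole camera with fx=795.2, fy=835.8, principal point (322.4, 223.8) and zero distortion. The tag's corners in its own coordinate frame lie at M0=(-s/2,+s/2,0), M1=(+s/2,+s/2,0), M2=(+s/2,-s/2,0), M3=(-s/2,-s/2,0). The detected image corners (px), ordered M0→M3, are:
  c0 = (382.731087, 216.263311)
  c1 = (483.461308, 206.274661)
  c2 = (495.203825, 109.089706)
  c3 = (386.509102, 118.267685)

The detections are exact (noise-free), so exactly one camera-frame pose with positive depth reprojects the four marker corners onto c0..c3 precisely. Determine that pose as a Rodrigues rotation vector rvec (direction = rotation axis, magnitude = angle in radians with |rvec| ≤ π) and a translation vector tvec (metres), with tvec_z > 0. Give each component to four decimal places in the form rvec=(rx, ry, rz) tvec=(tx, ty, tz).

Intrinsics K: fx=795.2, fy=835.8, cx=322.4, cy=223.8
Marker side s = 0.097 m; corners in marker frame (Z=0):
  M0 = (-0.0485, +0.0485, 0)
  M1 = (+0.0485, +0.0485, 0)
  M2 = (+0.0485, -0.0485, 0)
  M3 = (-0.0485, -0.0485, 0)
Detected image corners:
  c0 = (382.731087, 216.263311) px
  c1 = (483.461308, 206.274661) px
  c2 = (495.203825, 109.089706) px
  c3 = (386.509102, 118.267685) px
Planar DLT: solve 8×8 A·h = b for H (H[2,2]=1):
  H  [+1149.51502 +267.62321 +437.24250]
  H  [-72.34011 +1135.42569 +164.32020]
  H  [+0.16383 +0.79627 +1.00000]
B = K⁻¹H; ‖b₁‖=1.394952, ‖b₂‖=1.394952; λ = 2/(‖b₁‖+‖b₂‖) = 0.716871, sign → tz>0 ⇒ λ=+0.716871
r₁ = λ·B[:,0] = (+0.98867,-0.09349,+0.11745); r₂ = λ·B[:,1] = (+0.00983,+0.82101,+0.57082)
r₃ = r₁×r₂ = (-0.14979,-0.56320,+0.81263); SVD([r₁ r₂ r₃]) → R = UVᵀ:
  R  [+0.98867 +0.00983 -0.14979]
  R  [-0.09349 +0.82101 -0.56320]
  R  [+0.11745 +0.57082 +0.81263]
t = (+0.10353, -0.05102, +0.71687) m
tr R = 2.622311; θ = arccos((tr R − 1)/2) = 0.624671 rad = 35.791°
axis k = ((R−Rᵀ)₃₂, (R−Rᵀ)₁₃, (R−Rᵀ)₂₁) / (2 sinθ) = (+0.969533, -0.228476, -0.088338)
rvec = θ·k = (+0.605640, -0.142723, -0.055182)

rvec=(0.6056, -0.1427, -0.0552) tvec=(0.1035, -0.0510, 0.7169)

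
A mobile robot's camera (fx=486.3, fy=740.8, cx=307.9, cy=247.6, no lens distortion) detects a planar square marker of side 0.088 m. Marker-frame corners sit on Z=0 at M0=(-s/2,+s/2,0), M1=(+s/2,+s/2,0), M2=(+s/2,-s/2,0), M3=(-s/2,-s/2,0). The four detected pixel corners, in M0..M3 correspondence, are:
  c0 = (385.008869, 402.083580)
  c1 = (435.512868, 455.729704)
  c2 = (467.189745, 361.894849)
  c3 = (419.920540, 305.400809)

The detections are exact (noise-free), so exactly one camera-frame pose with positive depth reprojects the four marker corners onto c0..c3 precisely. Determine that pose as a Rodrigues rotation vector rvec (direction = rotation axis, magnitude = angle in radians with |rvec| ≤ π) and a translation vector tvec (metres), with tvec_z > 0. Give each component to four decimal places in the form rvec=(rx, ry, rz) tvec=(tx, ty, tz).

rvec=(-0.1201, -0.3972, 0.5881) tvec=(0.1464, 0.1071, 0.5939)

Intrinsics K: fx=486.3, fy=740.8, cx=307.9, cy=247.6
Marker side s = 0.088 m; corners in marker frame (Z=0):
  M0 = (-0.0440, +0.0440, 0)
  M1 = (+0.0440, +0.0440, 0)
  M2 = (+0.0440, -0.0440, 0)
  M3 = (-0.0440, -0.0440, 0)
Detected image corners:
  c0 = (385.008869, 402.083580) px
  c1 = (435.512868, 455.729704) px
  c2 = (467.189745, 361.894849) px
  c3 = (419.920540, 305.400809) px
Planar DLT: solve 8×8 A·h = b for H (H[2,2]=1):
  H  [+792.44121 -537.34252 +427.77919]
  H  [+837.92101 +939.68589 +381.16770]
  H  [+0.55566 -0.37349 +1.00000]
B = K⁻¹H; ‖b₁‖=1.683767, ‖b₂‖=1.683767; λ = 2/(‖b₁‖+‖b₂‖) = 0.593906, sign → tz>0 ⇒ λ=+0.593906
r₁ = λ·B[:,0] = (+0.75885,+0.56147,+0.33001); r₂ = λ·B[:,1] = (-0.51580,+0.82750,-0.22182)
r₃ = r₁×r₂ = (-0.39763,-0.00189,+0.91755); SVD([r₁ r₂ r₃]) → R = UVᵀ:
  R  [+0.75885 -0.51580 -0.39763]
  R  [+0.56147 +0.82750 -0.00189]
  R  [+0.33001 -0.22182 +0.91755]
t = (+0.14641, +0.10708, +0.59391) m
tr R = 2.503887; θ = arccos((tr R − 1)/2) = 0.719791 rad = 41.241°
axis k = ((R−Rᵀ)₃₂, (R−Rᵀ)₁₃, (R−Rᵀ)₂₁) / (2 sinθ) = (-0.166810, -0.551882, +0.817068)
rvec = θ·k = (-0.120068, -0.397240, +0.588118)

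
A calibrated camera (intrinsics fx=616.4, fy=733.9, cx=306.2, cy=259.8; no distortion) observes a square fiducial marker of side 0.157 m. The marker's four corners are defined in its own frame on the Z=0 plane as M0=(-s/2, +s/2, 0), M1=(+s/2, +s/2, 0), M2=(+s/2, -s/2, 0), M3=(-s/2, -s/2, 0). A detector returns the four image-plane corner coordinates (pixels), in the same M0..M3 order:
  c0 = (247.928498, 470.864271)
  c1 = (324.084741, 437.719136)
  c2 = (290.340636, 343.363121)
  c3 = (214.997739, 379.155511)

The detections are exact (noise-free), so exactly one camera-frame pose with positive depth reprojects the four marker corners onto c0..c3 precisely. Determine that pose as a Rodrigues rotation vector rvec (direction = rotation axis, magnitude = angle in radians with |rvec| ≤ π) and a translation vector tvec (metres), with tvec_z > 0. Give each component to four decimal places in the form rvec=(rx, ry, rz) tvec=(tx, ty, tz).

Intrinsics K: fx=616.4, fy=733.9, cx=306.2, cy=259.8
Marker side s = 0.157 m; corners in marker frame (Z=0):
  M0 = (-0.0785, +0.0785, 0)
  M1 = (+0.0785, +0.0785, 0)
  M2 = (+0.0785, -0.0785, 0)
  M3 = (-0.0785, -0.0785, 0)
Detected image corners:
  c0 = (247.928498, 470.864271) px
  c1 = (324.084741, 437.719136) px
  c2 = (290.340636, 343.363121) px
  c3 = (214.997739, 379.155511) px
Planar DLT: solve 8×8 A·h = b for H (H[2,2]=1):
  H  [+434.64360 +214.93837 +268.82261]
  H  [-291.96877 +596.43351 +408.05152]
  H  [-0.17762 +0.00978 +1.00000]
B = K⁻¹H; ‖b₁‖=0.879302, ‖b₂‖=0.879302; λ = 2/(‖b₁‖+‖b₂‖) = 1.137265, sign → tz>0 ⇒ λ=+1.137265
r₁ = λ·B[:,0] = (+0.90227,-0.38093,-0.20200); r₂ = λ·B[:,1] = (+0.39104,+0.92031,+0.01112)
r₃ = r₁×r₂ = (+0.18167,-0.08903,+0.97932); SVD([r₁ r₂ r₃]) → R = UVᵀ:
  R  [+0.90227 +0.39104 +0.18167]
  R  [-0.38093 +0.92031 -0.08903]
  R  [-0.20200 +0.01112 +0.97932]
t = (-0.06896, +0.22973, +1.13727) m
tr R = 2.801897; θ = arccos((tr R − 1)/2) = 0.448846 rad = 25.717°
axis k = ((R−Rᵀ)₃₂, (R−Rᵀ)₁₃, (R−Rᵀ)₂₁) / (2 sinθ) = (+0.115398, +0.442087, -0.889518)
rvec = θ·k = (+0.051796, +0.198429, -0.399257)

rvec=(0.0518, 0.1984, -0.3993) tvec=(-0.0690, 0.2297, 1.1373)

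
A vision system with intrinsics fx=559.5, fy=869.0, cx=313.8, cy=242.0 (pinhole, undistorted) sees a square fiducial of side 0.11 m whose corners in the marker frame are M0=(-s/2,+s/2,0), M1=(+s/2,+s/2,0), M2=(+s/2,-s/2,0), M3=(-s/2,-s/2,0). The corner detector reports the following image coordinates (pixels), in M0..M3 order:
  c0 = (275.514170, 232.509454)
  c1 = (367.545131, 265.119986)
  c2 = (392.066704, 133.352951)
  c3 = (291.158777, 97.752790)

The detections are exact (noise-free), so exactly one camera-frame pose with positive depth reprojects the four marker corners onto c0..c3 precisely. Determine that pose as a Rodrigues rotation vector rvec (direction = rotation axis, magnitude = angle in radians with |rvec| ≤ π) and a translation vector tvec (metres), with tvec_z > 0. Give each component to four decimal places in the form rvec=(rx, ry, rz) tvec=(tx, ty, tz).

rvec=(0.5442, 0.0672, 0.2170) tvec=(0.0193, -0.0407, 0.6234)

Intrinsics K: fx=559.5, fy=869.0, cx=313.8, cy=242.0
Marker side s = 0.11 m; corners in marker frame (Z=0):
  M0 = (-0.0550, +0.0550, 0)
  M1 = (+0.0550, +0.0550, 0)
  M2 = (+0.0550, -0.0550, 0)
  M3 = (-0.0550, -0.0550, 0)
Detected image corners:
  c0 = (275.514170, 232.509454) px
  c1 = (367.545131, 265.119986) px
  c2 = (392.066704, 133.352951) px
  c3 = (291.158777, 97.752790) px
Planar DLT: solve 8×8 A·h = b for H (H[2,2]=1):
  H  [+871.94978 +94.15269 +331.08475]
  H  [+307.67038 +1363.51572 +185.23305]
  H  [-0.00963 +0.83453 +1.00000]
B = K⁻¹H; ‖b₁‖=1.604046, ‖b₂‖=1.604046; λ = 2/(‖b₁‖+‖b₂‖) = 0.623423, sign → tz>0 ⇒ λ=+0.623423
r₁ = λ·B[:,0] = (+0.97494,+0.22240,-0.00600); r₂ = λ·B[:,1] = (-0.18688,+0.83331,+0.52026)
r₃ = r₁×r₂ = (+0.12071,-0.50610,+0.85398); SVD([r₁ r₂ r₃]) → R = UVᵀ:
  R  [+0.97494 -0.18688 +0.12071]
  R  [+0.22240 +0.83331 -0.50610]
  R  [-0.00600 +0.52026 +0.85398]
t = (+0.01926, -0.04072, +0.62342) m
tr R = 2.662230; θ = arccos((tr R − 1)/2) = 0.589687 rad = 33.787°
axis k = ((R−Rᵀ)₃₂, (R−Rᵀ)₁₃, (R−Rᵀ)₂₁) / (2 sinθ) = (+0.922824, +0.113928, +0.367991)
rvec = θ·k = (+0.544177, +0.067182, +0.216999)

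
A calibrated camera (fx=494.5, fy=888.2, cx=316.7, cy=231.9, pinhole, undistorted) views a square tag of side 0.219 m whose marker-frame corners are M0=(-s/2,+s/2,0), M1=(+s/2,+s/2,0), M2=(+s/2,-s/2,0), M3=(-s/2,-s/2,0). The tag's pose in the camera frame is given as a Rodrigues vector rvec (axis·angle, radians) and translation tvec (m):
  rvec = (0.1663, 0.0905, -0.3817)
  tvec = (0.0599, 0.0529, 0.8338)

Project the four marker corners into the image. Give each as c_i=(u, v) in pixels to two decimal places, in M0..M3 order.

Intrinsics K: fx=494.5, fy=888.2, cx=316.7, cy=231.9
Marker side s = 0.219 m; corners in marker frame (Z=0):
  M0 = (-0.1095, +0.1095, 0)
  M1 = (+0.1095, +0.1095, 0)
  M2 = (+0.1095, -0.1095, 0)
  M3 = (-0.1095, -0.1095, 0)
rvec = (0.1663, 0.0905, -0.3817), |rvec| = θ = 0.42608 rad = 24.412°
Rodrigues: sinθ=0.41330, 1−cosθ=0.08941; R = I + sinθ·[k]× + (1−cosθ)·[k]×²:
    [+0.92421 +0.37767 +0.05653]
    [-0.36284 +0.91463 -0.17833]
    [-0.11905 +0.14430 +0.98235]
t = (0.0599, 0.0529, 0.8338) m
M0: Pc = R·M0+t = (+0.00005, +0.19278, +0.86264); u = 494.5·(+0.00005)/0.86264 + 316.7 = 316.7304, v = 888.2·(+0.19278)/0.86264 + 231.9 = 430.3960
M1: Pc = R·M1+t = (+0.20246, +0.11332, +0.83657); u = 494.5·(+0.20246)/0.83657 + 316.7 = 436.3733, v = 888.2·(+0.11332)/0.83657 + 231.9 = 352.2148
M2: Pc = R·M2+t = (+0.11975, -0.08698, +0.80496); u = 494.5·(+0.11975)/0.80496 + 316.7 = 390.2622, v = 888.2·(-0.08698)/0.80496 + 231.9 = 135.9224
M3: Pc = R·M3+t = (-0.08266, -0.00752, +0.83103); u = 494.5·(-0.08266)/0.83103 + 316.7 = 267.5162, v = 888.2·(-0.00752)/0.83103 + 231.9 = 223.8623

c0=(316.73, 430.40) c1=(436.37, 352.21) c2=(390.26, 135.92) c3=(267.52, 223.86)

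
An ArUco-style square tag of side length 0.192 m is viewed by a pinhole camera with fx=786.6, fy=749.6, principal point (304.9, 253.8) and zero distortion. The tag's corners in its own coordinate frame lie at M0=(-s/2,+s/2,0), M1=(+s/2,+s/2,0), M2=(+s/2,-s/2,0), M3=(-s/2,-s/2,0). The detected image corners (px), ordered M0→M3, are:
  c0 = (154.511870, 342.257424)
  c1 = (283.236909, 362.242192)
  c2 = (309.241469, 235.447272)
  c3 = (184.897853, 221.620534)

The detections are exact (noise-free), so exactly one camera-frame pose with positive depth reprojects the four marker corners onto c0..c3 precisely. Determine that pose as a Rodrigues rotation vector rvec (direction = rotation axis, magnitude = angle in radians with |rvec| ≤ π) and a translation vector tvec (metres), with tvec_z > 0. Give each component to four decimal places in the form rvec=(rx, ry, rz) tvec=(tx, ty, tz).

Intrinsics K: fx=786.6, fy=749.6, cx=304.9, cy=253.8
Marker side s = 0.192 m; corners in marker frame (Z=0):
  M0 = (-0.0960, +0.0960, 0)
  M1 = (+0.0960, +0.0960, 0)
  M2 = (+0.0960, -0.0960, 0)
  M3 = (-0.0960, -0.0960, 0)
Detected image corners:
  c0 = (154.511870, 342.257424) px
  c1 = (283.236909, 362.242192) px
  c2 = (309.241469, 235.447272) px
  c3 = (184.897853, 221.620534) px
Planar DLT: solve 8×8 A·h = b for H (H[2,2]=1):
  H  [+605.73883 -200.93421 +231.90196]
  H  [+21.58120 +576.90032 +288.83489]
  H  [-0.22767 -0.23108 +1.00000]
B = K⁻¹H; ‖b₁‖=0.894293, ‖b₂‖=0.894293; λ = 2/(‖b₁‖+‖b₂‖) = 1.118202, sign → tz>0 ⇒ λ=+1.118202
r₁ = λ·B[:,0] = (+0.95978,+0.11839,-0.25458); r₂ = λ·B[:,1] = (-0.18548,+0.94807,-0.25839)
r₃ = r₁×r₂ = (+0.21077,+0.29522,+0.93189); SVD([r₁ r₂ r₃]) → R = UVᵀ:
  R  [+0.95978 -0.18548 +0.21077]
  R  [+0.11839 +0.94807 +0.29522]
  R  [-0.25458 -0.25839 +0.93189]
t = (-0.10377, +0.05226, +1.11820) m
tr R = 2.839735; θ = arccos((tr R − 1)/2) = 0.403054 rad = 23.093°
axis k = ((R−Rᵀ)₃₂, (R−Rᵀ)₁₃, (R−Rᵀ)₂₁) / (2 sinθ) = (-0.705721, +0.593215, +0.387368)
rvec = θ·k = (-0.284444, +0.239097, +0.156130)

rvec=(-0.2844, 0.2391, 0.1561) tvec=(-0.1038, 0.0523, 1.1182)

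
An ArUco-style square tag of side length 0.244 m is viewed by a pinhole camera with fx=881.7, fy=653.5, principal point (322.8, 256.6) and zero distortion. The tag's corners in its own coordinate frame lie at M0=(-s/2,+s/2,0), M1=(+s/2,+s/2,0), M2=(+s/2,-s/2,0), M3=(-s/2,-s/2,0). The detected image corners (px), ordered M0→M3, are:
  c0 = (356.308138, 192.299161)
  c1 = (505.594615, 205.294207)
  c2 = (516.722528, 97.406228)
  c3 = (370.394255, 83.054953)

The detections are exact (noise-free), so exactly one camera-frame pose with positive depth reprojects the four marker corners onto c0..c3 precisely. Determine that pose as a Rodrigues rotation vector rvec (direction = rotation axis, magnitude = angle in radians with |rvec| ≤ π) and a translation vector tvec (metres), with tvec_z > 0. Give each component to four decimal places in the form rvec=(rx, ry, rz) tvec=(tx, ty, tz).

Intrinsics K: fx=881.7, fy=653.5, cx=322.8, cy=256.6
Marker side s = 0.244 m; corners in marker frame (Z=0):
  M0 = (-0.1220, +0.1220, 0)
  M1 = (+0.1220, +0.1220, 0)
  M2 = (+0.1220, -0.1220, 0)
  M3 = (-0.1220, -0.1220, 0)
Detected image corners:
  c0 = (356.308138, 192.299161) px
  c1 = (505.594615, 205.294207) px
  c2 = (516.722528, 97.406228) px
  c3 = (370.394255, 83.054953) px
Planar DLT: solve 8×8 A·h = b for H (H[2,2]=1):
  H  [+632.32856 -85.21828 +437.86283]
  H  [+64.86072 +433.81908 +144.05559]
  H  [+0.06087 -0.07683 +1.00000]
B = K⁻¹H; ‖b₁‖=0.701602, ‖b₂‖=0.701602; λ = 2/(‖b₁‖+‖b₂‖) = 1.425309, sign → tz>0 ⇒ λ=+1.425309
r₁ = λ·B[:,0] = (+0.99042,+0.10740,+0.08676); r₂ = λ·B[:,1] = (-0.09767,+0.98918,-0.10951)
r₃ = r₁×r₂ = (-0.09759,+0.09999,+0.99019); SVD([r₁ r₂ r₃]) → R = UVᵀ:
  R  [+0.99042 -0.09767 -0.09759]
  R  [+0.10740 +0.98918 +0.09999]
  R  [+0.08676 -0.10951 +0.99019]
t = (+0.18600, -0.24546, +1.42531) m
tr R = 2.969791; θ = arccos((tr R − 1)/2) = 0.174027 rad = 9.971°
axis k = ((R−Rᵀ)₃₂, (R−Rᵀ)₁₃, (R−Rᵀ)₂₁) / (2 sinθ) = (-0.604955, -0.532342, +0.592150)
rvec = θ·k = (-0.105279, -0.092642, +0.103050)

rvec=(-0.1053, -0.0926, 0.1031) tvec=(0.1860, -0.2455, 1.4253)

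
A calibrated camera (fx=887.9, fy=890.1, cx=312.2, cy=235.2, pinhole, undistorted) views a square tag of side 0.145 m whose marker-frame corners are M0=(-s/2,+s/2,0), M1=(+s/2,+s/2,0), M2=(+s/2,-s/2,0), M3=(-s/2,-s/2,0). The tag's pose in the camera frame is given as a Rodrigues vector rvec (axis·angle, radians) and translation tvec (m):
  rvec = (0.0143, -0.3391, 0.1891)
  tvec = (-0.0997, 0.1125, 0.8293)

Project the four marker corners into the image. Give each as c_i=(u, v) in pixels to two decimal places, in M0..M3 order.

c0=(113.02, 423.99) c1=(264.12, 440.89) c2=(292.40, 291.94) c3=(143.47, 266.20)

Intrinsics K: fx=887.9, fy=890.1, cx=312.2, cy=235.2
Marker side s = 0.145 m; corners in marker frame (Z=0):
  M0 = (-0.0725, +0.0725, 0)
  M1 = (+0.0725, +0.0725, 0)
  M2 = (+0.0725, -0.0725, 0)
  M3 = (-0.0725, -0.0725, 0)
rvec = (0.0143, -0.3391, 0.1891), |rvec| = θ = 0.38853 rad = 22.261°
Rodrigues: sinθ=0.37882, 1−cosθ=0.07453; R = I + sinθ·[k]× + (1−cosθ)·[k]×²:
    [+0.92557 -0.18677 -0.32930]
    [+0.18198 +0.98224 -0.04560]
    [+0.33197 -0.01772 +0.94312]
t = (-0.0997, 0.1125, 0.8293) m
M0: Pc = R·M0+t = (-0.18034, +0.17052, +0.80395); u = 887.9·(-0.18034)/0.80395 + 312.2 = 113.0227, v = 890.1·(+0.17052)/0.80395 + 235.2 = 423.9918
M1: Pc = R·M1+t = (-0.04614, +0.19691, +0.85208); u = 887.9·(-0.04614)/0.85208 + 312.2 = 264.1234, v = 890.1·(+0.19691)/0.85208 + 235.2 = 440.8917
M2: Pc = R·M2+t = (-0.01906, +0.05448, +0.85465); u = 887.9·(-0.01906)/0.85465 + 312.2 = 292.4035, v = 890.1·(+0.05448)/0.85465 + 235.2 = 291.9409
M3: Pc = R·M3+t = (-0.15326, +0.02809, +0.80652); u = 887.9·(-0.15326)/0.80652 + 312.2 = 143.4719, v = 890.1·(+0.02809)/0.80652 + 235.2 = 266.2050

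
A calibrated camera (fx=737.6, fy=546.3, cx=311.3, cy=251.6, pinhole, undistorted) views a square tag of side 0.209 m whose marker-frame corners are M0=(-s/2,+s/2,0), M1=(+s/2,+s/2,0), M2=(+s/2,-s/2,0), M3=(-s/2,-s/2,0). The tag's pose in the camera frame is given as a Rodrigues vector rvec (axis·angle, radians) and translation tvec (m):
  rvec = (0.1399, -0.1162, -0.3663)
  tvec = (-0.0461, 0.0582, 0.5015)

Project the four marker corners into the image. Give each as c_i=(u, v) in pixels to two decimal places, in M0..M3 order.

Intrinsics K: fx=737.6, fy=546.3, cx=311.3, cy=251.6
Marker side s = 0.209 m; corners in marker frame (Z=0):
  M0 = (-0.1045, +0.1045, 0)
  M1 = (+0.1045, +0.1045, 0)
  M2 = (+0.1045, -0.1045, 0)
  M3 = (-0.1045, -0.1045, 0)
rvec = (0.1399, -0.1162, -0.3663), |rvec| = θ = 0.40896 rad = 23.432°
Rodrigues: sinθ=0.39766, 1−cosθ=0.08247; R = I + sinθ·[k]× + (1−cosθ)·[k]×²:
    [+0.92718 +0.34816 -0.13826]
    [-0.36419 +0.92419 -0.11505]
    [+0.08772 +0.15702 +0.98369]
t = (-0.0461, 0.0582, 0.5015) m
M0: Pc = R·M0+t = (-0.10661, +0.19284, +0.50874); u = 737.6·(-0.10661)/0.50874 + 311.3 = 156.7340, v = 546.3·(+0.19284)/0.50874 + 251.6 = 458.6721
M1: Pc = R·M1+t = (+0.08717, +0.11672, +0.52708); u = 737.6·(+0.08717)/0.52708 + 311.3 = 433.2922, v = 546.3·(+0.11672)/0.52708 + 251.6 = 372.5774
M2: Pc = R·M2+t = (+0.01441, -0.07644, +0.49426); u = 737.6·(+0.01441)/0.49426 + 311.3 = 332.8018, v = 546.3·(-0.07644)/0.49426 + 251.6 = 167.1160
M3: Pc = R·M3+t = (-0.17937, -0.00032, +0.47592); u = 737.6·(-0.17937)/0.47592 + 311.3 = 33.3026, v = 546.3·(-0.00032)/0.47592 + 251.6 = 251.2325

c0=(156.73, 458.67) c1=(433.29, 372.58) c2=(332.80, 167.12) c3=(33.30, 251.23)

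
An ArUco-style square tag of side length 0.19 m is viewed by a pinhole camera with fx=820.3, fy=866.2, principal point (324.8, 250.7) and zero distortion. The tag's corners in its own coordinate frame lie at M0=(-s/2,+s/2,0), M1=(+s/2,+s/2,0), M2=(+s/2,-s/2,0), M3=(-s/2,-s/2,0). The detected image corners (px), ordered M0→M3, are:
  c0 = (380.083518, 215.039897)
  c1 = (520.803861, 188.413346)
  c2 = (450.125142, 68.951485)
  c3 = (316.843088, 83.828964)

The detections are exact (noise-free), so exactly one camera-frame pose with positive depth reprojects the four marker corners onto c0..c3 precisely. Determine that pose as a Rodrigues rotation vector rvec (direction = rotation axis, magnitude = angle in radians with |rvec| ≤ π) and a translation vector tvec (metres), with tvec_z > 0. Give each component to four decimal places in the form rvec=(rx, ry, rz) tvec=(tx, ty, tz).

Intrinsics K: fx=820.3, fy=866.2, cx=324.8, cy=250.7
Marker side s = 0.19 m; corners in marker frame (Z=0):
  M0 = (-0.0950, +0.0950, 0)
  M1 = (+0.0950, +0.0950, 0)
  M2 = (+0.0950, -0.0950, 0)
  M3 = (-0.0950, -0.0950, 0)
Detected image corners:
  c0 = (380.083518, 215.039897) px
  c1 = (520.803861, 188.413346) px
  c2 = (450.125142, 68.951485) px
  c3 = (316.843088, 83.828964) px
Planar DLT: solve 8×8 A·h = b for H (H[2,2]=1):
  H  [+892.21823 +149.93891 +418.09897]
  H  [-50.40506 +590.66971 +135.74965]
  H  [+0.41266 -0.48745 +1.00000]
B = K⁻¹H; ‖b₁‖=1.027683, ‖b₂‖=1.027683; λ = 2/(‖b₁‖+‖b₂‖) = 0.973063, sign → tz>0 ⇒ λ=+0.973063
r₁ = λ·B[:,0] = (+0.89938,-0.17284,+0.40155); r₂ = λ·B[:,1] = (+0.36567,+0.80082,-0.47432)
r₃ = r₁×r₂ = (-0.23959,+0.57342,+0.78344); SVD([r₁ r₂ r₃]) → R = UVᵀ:
  R  [+0.89938 +0.36567 -0.23959]
  R  [-0.17284 +0.80082 +0.57342]
  R  [+0.40155 -0.47432 +0.78344]
t = (+0.11067, -0.12913, +0.97306) m
tr R = 2.483644; θ = arccos((tr R − 1)/2) = 0.735013 rad = 42.113°
axis k = ((R−Rᵀ)₃₂, (R−Rᵀ)₁₃, (R−Rᵀ)₂₁) / (2 sinθ) = (-0.781199, -0.478032, -0.401515)
rvec = θ·k = (-0.574191, -0.351360, -0.295119)

rvec=(-0.5742, -0.3514, -0.2951) tvec=(0.1107, -0.1291, 0.9731)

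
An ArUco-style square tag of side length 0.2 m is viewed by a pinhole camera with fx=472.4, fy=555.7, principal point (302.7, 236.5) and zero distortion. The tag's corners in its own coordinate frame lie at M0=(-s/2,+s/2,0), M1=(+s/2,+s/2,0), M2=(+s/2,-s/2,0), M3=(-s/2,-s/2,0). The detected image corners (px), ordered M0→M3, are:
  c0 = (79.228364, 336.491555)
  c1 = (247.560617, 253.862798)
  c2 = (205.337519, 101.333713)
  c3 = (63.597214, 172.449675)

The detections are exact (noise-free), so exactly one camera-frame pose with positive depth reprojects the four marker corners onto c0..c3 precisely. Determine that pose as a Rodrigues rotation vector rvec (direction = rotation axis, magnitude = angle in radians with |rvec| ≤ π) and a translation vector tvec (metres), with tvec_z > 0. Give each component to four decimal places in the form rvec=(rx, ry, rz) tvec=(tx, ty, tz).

rvec=(-0.4844, 0.1242, -0.3799) tvec=(-0.1845, -0.0273, 0.5610)

Intrinsics K: fx=472.4, fy=555.7, cx=302.7, cy=236.5
Marker side s = 0.2 m; corners in marker frame (Z=0):
  M0 = (-0.1000, +0.1000, 0)
  M1 = (+0.1000, +0.1000, 0)
  M2 = (+0.1000, -0.1000, 0)
  M3 = (-0.1000, -0.1000, 0)
Detected image corners:
  c0 = (79.228364, 336.491555) px
  c1 = (247.560617, 253.862798) px
  c2 = (205.337519, 101.333713) px
  c3 = (63.597214, 172.449675) px
Planar DLT: solve 8×8 A·h = b for H (H[2,2]=1):
  H  [+762.32597 +17.93587 +147.32810]
  H  [-392.38409 +608.24735 +209.50483]
  H  [-0.04844 -0.84857 +1.00000]
B = K⁻¹H; ‖b₁‖=1.782557, ‖b₂‖=1.782557; λ = 2/(‖b₁‖+‖b₂‖) = 0.560992, sign → tz>0 ⇒ λ=+0.560992
r₁ = λ·B[:,0] = (+0.92270,-0.38456,-0.02717); r₂ = λ·B[:,1] = (+0.32633,+0.81664,-0.47604)
r₃ = r₁×r₂ = (+0.20525,+0.43037,+0.87900); SVD([r₁ r₂ r₃]) → R = UVᵀ:
  R  [+0.92270 +0.32633 +0.20525]
  R  [-0.38456 +0.81664 +0.43037]
  R  [-0.02717 -0.47604 +0.87900]
t = (-0.18451, -0.02725, +0.56099) m
tr R = 2.618343; θ = arccos((tr R − 1)/2) = 0.628056 rad = 35.985°
axis k = ((R−Rᵀ)₃₂, (R−Rᵀ)₁₃, (R−Rᵀ)₂₁) / (2 sinθ) = (-0.771319, +0.197788, -0.604935)
rvec = θ·k = (-0.484432, +0.124222, -0.379933)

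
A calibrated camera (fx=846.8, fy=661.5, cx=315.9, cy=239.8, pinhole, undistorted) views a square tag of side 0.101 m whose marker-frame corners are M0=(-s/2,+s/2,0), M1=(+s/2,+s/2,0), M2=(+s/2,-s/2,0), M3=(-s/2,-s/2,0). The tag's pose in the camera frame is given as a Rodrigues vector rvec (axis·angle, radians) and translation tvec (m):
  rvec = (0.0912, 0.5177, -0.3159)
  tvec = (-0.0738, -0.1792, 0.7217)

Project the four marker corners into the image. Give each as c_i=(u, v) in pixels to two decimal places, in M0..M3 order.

c0=(203.52, 135.76) c1=(296.25, 101.99) c2=(256.99, 10.91) c3=(166.84, 50.87)

Intrinsics K: fx=846.8, fy=661.5, cx=315.9, cy=239.8
Marker side s = 0.101 m; corners in marker frame (Z=0):
  M0 = (-0.0505, +0.0505, 0)
  M1 = (+0.0505, +0.0505, 0)
  M2 = (+0.0505, -0.0505, 0)
  M3 = (-0.0505, -0.0505, 0)
rvec = (0.0912, 0.5177, -0.3159), |rvec| = θ = 0.61329 rad = 35.139°
Rodrigues: sinθ=0.57556, 1−cosθ=0.18224; R = I + sinθ·[k]× + (1−cosθ)·[k]×²:
    [+0.82179 +0.31934 +0.47189]
    [-0.27359 +0.94762 -0.16483]
    [-0.49981 +0.00635 +0.86611]
t = (-0.0738, -0.1792, 0.7217) m
M0: Pc = R·M0+t = (-0.09917, -0.11753, +0.74726); u = 846.8·(-0.09917)/0.74726 + 315.9 = 203.5160, v = 661.5·(-0.11753)/0.74726 + 239.8 = 135.7595
M1: Pc = R·M1+t = (-0.01617, -0.14516, +0.69678); u = 846.8·(-0.01617)/0.69678 + 315.9 = 296.2451, v = 661.5·(-0.14516)/0.69678 + 239.8 = 101.9884
M2: Pc = R·M2+t = (-0.04843, -0.24087, +0.69614); u = 846.8·(-0.04843)/0.69614 + 315.9 = 256.9929, v = 661.5·(-0.24087)/0.69614 + 239.8 = 10.9144
M3: Pc = R·M3+t = (-0.13143, -0.21324, +0.74662); u = 846.8·(-0.13143)/0.74662 + 315.9 = 166.8382, v = 661.5·(-0.21324)/0.74662 + 239.8 = 50.8722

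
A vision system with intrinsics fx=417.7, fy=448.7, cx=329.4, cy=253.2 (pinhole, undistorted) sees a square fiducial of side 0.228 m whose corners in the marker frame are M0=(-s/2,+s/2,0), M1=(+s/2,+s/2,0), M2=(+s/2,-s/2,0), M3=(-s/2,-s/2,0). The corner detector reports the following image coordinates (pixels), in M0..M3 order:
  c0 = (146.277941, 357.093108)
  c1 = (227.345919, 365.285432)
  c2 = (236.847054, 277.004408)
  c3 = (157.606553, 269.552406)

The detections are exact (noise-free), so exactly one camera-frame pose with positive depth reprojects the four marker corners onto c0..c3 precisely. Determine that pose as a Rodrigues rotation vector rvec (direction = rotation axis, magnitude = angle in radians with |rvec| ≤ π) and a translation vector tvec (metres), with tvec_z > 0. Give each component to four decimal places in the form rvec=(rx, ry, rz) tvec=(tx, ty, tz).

Intrinsics K: fx=417.7, fy=448.7, cx=329.4, cy=253.2
Marker side s = 0.228 m; corners in marker frame (Z=0):
  M0 = (-0.1140, +0.1140, 0)
  M1 = (+0.1140, +0.1140, 0)
  M2 = (+0.1140, -0.1140, 0)
  M3 = (-0.1140, -0.1140, 0)
Detected image corners:
  c0 = (146.277941, 357.093108) px
  c1 = (227.345919, 365.285432) px
  c2 = (236.847054, 277.004408) px
  c3 = (157.606553, 269.552406) px
Planar DLT: solve 8×8 A·h = b for H (H[2,2]=1):
  H  [+346.18408 -65.58500 +191.95423]
  H  [+25.49568 +352.70363 +316.70235]
  H  [-0.02772 -0.10360 +1.00000]
B = K⁻¹H; ‖b₁‖=0.854175, ‖b₂‖=0.854175; λ = 2/(‖b₁‖+‖b₂‖) = 1.170720, sign → tz>0 ⇒ λ=+1.170720
r₁ = λ·B[:,0] = (+0.99587,+0.08483,-0.03245); r₂ = λ·B[:,1] = (-0.08817,+0.98869,-0.12129)
r₃ = r₁×r₂ = (+0.02179,+0.12365,+0.99209); SVD([r₁ r₂ r₃]) → R = UVᵀ:
  R  [+0.99587 -0.08817 +0.02179]
  R  [+0.08483 +0.98869 +0.12365]
  R  [-0.03245 -0.12129 +0.99209]
t = (-0.38523, +0.16569, +1.17072) m
tr R = 2.976647; θ = arccos((tr R − 1)/2) = 0.152965 rad = 8.764°
axis k = ((R−Rᵀ)₃₂, (R−Rᵀ)₁₃, (R−Rᵀ)₂₁) / (2 sinθ) = (-0.803746, +0.177998, +0.567723)
rvec = θ·k = (-0.122945, +0.027227, +0.086841)

rvec=(-0.1229, 0.0272, 0.0868) tvec=(-0.3852, 0.1657, 1.1707)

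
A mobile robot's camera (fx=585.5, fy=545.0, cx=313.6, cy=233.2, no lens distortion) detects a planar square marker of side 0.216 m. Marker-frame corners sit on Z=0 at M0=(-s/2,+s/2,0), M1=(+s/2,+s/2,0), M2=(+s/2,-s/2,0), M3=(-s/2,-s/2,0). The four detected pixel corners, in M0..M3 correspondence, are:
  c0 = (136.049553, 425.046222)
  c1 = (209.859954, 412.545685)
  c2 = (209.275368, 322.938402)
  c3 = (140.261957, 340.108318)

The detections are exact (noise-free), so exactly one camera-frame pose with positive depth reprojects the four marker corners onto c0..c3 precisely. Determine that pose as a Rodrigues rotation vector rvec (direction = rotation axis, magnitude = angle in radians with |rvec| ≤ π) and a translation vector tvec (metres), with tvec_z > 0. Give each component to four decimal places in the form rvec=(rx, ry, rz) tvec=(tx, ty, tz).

Intrinsics K: fx=585.5, fy=545.0, cx=313.6, cy=233.2
Marker side s = 0.216 m; corners in marker frame (Z=0):
  M0 = (-0.1080, +0.1080, 0)
  M1 = (+0.1080, +0.1080, 0)
  M2 = (+0.1080, -0.1080, 0)
  M3 = (-0.1080, -0.1080, 0)
Detected image corners:
  c0 = (136.049553, 425.046222) px
  c1 = (209.859954, 412.545685) px
  c2 = (209.275368, 322.938402) px
  c3 = (140.261957, 340.108318) px
Planar DLT: solve 8×8 A·h = b for H (H[2,2]=1):
  H  [+277.74518 -64.16186 +172.72884]
  H  [-182.30241 +284.14044 +373.89975]
  H  [-0.30187 -0.31866 +1.00000]
B = K⁻¹H; ‖b₁‖=0.733385, ‖b₂‖=0.733385; λ = 2/(‖b₁‖+‖b₂‖) = 1.363539, sign → tz>0 ⇒ λ=+1.363539
r₁ = λ·B[:,0] = (+0.86729,-0.27998,-0.41161); r₂ = λ·B[:,1] = (+0.08330,+0.89681,-0.43450)
r₃ = r₁×r₂ = (+0.49079,+0.34255,+0.80112); SVD([r₁ r₂ r₃]) → R = UVᵀ:
  R  [+0.86729 +0.08330 +0.49079]
  R  [-0.27998 +0.89681 +0.34255]
  R  [-0.41161 -0.43450 +0.80112]
t = (-0.32807, +0.35202, +1.36354) m
tr R = 2.565216; θ = arccos((tr R − 1)/2) = 0.671952 rad = 38.500°
axis k = ((R−Rᵀ)₃₂, (R−Rᵀ)₁₃, (R−Rᵀ)₂₁) / (2 sinθ) = (-0.624122, +0.724799, -0.291784)
rvec = θ·k = (-0.419380, +0.487031, -0.196065)

rvec=(-0.4194, 0.4870, -0.1961) tvec=(-0.3281, 0.3520, 1.3635)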